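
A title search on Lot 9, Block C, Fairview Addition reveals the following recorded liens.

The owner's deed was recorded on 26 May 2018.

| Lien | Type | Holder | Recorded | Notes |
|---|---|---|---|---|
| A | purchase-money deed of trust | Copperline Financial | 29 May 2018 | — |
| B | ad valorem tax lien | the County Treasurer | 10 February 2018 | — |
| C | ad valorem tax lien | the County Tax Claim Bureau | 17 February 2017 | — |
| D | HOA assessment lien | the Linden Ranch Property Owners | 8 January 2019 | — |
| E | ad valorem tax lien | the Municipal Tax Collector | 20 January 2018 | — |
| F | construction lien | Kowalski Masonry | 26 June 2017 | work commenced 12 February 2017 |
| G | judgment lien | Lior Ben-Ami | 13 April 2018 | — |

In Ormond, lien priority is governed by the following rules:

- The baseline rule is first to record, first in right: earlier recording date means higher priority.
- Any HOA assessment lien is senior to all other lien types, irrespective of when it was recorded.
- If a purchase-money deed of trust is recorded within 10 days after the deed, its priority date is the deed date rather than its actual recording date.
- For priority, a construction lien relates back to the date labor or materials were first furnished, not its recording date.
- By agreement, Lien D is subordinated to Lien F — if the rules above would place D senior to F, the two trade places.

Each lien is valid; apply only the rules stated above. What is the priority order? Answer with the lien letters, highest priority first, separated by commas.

Adjusting effective dates: A relates back to the deed date 26 May 2018; F is treated as recorded 12 February 2017, the work-commencement date.
As an HOA assessment lien, D is senior to every other lien.
Ordering the rest by effective date: F (12 February 2017), C (17 February 2017), E (20 January 2018), B (10 February 2018), G (13 April 2018), A (26 May 2018).
D is senior to F before the subordination, so the two trade places.

F, D, C, E, B, G, A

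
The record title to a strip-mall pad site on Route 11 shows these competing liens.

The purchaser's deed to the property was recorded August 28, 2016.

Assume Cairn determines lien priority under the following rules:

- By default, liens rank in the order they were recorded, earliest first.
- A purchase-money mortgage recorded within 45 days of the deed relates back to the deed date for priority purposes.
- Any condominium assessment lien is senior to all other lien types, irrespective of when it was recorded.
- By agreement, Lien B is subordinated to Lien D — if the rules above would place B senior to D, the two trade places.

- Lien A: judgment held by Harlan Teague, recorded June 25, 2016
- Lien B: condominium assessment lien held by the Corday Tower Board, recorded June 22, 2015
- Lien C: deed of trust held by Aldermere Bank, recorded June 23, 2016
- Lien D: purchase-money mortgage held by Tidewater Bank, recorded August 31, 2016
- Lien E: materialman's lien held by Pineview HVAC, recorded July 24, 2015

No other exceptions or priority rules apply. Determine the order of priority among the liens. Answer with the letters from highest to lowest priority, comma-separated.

Effective dates after the stated exceptions: D's effective date is the deed date, August 28, 2016.
B is a condominium assessment lien, so it outranks all other liens regardless of date.
Remaining liens by effective date: E (July 24, 2015), C (June 23, 2016), A (June 25, 2016), D (August 28, 2016).
Because B would otherwise rank above D, the subordination swaps them.

D, E, C, A, B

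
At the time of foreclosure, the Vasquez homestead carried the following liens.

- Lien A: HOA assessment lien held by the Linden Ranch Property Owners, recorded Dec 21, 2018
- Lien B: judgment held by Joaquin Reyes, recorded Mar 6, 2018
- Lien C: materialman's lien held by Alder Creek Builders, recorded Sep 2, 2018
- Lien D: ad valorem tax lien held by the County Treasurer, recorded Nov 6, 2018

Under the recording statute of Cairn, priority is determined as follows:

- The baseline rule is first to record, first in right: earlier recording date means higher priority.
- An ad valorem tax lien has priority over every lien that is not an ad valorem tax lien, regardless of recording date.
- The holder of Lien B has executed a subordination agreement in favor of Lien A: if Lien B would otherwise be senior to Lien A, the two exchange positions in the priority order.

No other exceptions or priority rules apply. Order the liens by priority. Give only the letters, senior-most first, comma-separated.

D, A, C, B

D is an ad valorem tax lien, so it outranks all other liens regardless of date.
Remaining liens by effective date: B (Mar 6, 2018), C (Sep 2, 2018), A (Dec 21, 2018).
The subordination applies — B was senior to A — so B and A swap.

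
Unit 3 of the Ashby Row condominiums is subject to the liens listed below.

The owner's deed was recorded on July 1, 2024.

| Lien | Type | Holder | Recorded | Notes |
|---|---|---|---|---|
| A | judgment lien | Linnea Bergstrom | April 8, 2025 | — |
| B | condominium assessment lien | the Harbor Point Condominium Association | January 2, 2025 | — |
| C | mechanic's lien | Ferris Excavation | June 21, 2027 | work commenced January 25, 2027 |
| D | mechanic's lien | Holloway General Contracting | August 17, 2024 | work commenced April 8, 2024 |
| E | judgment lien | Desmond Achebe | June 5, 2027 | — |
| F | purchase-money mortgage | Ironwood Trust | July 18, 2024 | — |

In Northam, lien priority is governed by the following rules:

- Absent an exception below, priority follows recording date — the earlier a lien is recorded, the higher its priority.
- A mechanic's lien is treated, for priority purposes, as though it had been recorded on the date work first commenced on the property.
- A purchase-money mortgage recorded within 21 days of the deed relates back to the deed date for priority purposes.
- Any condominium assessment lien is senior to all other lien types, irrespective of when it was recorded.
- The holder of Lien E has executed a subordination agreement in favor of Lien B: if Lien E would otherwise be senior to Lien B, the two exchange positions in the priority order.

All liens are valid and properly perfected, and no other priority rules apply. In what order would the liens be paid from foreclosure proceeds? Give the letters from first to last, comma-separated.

First, effective dates: C relates back to January 25, 2027 (work commenced); D relates back to April 8, 2024 (work commenced); F relates back to the deed date July 1, 2024.
B is a condominium assessment lien, so it outranks all other liens regardless of date.
Remaining liens by effective date: D (April 8, 2024), F (July 1, 2024), A (April 8, 2025), C (January 25, 2027), E (June 5, 2027).
E is already junior to B, so the subordination agreement changes nothing.

B, D, F, A, C, E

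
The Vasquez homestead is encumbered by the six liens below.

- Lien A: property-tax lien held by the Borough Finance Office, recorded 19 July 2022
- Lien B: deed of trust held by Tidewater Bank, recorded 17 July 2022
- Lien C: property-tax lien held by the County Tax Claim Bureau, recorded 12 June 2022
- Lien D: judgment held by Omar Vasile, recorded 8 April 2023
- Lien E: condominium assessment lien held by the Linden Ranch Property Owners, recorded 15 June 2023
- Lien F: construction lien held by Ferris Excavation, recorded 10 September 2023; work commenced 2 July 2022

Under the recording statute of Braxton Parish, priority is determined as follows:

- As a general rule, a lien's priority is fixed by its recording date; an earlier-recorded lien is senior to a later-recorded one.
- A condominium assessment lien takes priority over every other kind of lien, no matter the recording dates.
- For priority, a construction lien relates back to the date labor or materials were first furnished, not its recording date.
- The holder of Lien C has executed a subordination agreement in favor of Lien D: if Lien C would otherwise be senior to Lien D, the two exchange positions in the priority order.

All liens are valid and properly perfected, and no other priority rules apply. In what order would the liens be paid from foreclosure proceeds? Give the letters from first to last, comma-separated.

First, effective dates: F relates back to 2 July 2022 (work commenced).
E is a condominium assessment lien, so it outranks all other liens regardless of date.
Remaining liens by effective date: C (12 June 2022), F (2 July 2022), B (17 July 2022), A (19 July 2022), D (8 April 2023).
C is senior to D before the subordination, so the two trade places.

E, D, F, B, A, C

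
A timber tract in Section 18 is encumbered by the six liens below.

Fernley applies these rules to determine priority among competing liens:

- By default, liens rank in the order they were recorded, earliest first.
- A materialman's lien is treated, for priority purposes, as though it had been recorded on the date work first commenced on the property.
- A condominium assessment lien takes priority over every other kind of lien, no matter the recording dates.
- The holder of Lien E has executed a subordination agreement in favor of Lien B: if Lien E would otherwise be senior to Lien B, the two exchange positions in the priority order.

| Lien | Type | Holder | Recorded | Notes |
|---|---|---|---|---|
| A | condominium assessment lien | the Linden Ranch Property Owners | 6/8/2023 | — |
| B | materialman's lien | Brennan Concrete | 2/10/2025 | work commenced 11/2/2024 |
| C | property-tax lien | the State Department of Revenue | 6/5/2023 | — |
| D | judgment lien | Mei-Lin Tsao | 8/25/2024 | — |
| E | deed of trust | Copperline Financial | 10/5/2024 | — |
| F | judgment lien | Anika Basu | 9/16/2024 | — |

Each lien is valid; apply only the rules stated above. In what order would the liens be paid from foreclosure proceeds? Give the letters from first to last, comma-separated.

A, C, D, F, B, E

Adjusting effective dates: B relates back to 11/2/2024 (work commenced).
As a condominium assessment lien, A is senior to every other lien.
The other liens, earliest effective date first: C (6/5/2023), D (8/25/2024), F (9/16/2024), E (10/5/2024), B (11/2/2024).
E is senior to B before the subordination, so the two trade places.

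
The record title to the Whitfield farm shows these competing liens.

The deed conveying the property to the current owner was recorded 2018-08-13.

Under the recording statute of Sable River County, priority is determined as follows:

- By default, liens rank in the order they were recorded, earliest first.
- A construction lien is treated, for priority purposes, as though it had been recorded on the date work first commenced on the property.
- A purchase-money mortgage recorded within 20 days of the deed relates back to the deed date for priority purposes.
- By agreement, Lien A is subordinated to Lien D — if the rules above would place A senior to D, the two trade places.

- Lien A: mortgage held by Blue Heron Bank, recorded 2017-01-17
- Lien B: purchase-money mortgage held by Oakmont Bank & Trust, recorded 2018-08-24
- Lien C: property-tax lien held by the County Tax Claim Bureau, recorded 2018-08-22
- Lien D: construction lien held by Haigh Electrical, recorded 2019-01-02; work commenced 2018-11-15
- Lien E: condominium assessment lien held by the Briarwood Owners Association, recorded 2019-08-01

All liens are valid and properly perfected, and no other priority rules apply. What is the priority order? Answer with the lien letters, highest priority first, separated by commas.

D, B, C, A, E

Effective dates: B relates back to the deed date 2018-08-13; D's effective date is 2018-11-15, when work began.
Sorted by effective date: A (2017-01-17), B (2018-08-13), C (2018-08-22), D (2018-11-15), E (2019-08-01).
A would otherwise be senior to D, so under the subordination agreement A and D exchange positions.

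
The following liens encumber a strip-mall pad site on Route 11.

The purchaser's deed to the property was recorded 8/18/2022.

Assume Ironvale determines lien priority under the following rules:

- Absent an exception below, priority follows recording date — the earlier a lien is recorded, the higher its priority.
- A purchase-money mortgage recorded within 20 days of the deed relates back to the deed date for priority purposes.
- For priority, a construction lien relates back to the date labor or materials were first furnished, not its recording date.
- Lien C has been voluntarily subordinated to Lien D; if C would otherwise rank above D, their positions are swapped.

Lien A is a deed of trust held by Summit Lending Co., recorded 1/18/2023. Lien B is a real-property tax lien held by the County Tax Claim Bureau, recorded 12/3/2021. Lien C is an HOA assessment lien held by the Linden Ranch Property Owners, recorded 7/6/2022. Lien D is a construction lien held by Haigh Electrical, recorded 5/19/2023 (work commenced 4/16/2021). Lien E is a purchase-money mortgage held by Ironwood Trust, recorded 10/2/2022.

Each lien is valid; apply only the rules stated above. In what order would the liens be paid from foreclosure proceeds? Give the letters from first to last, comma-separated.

Adjusting effective dates: D's effective date is 4/16/2021, when work began; E was recorded 45 days after the deed — beyond 20 days — so no relation-back applies.
Sorted by effective date: D (4/16/2021), B (12/3/2021), C (7/6/2022), E (10/2/2022), A (1/18/2023).
C is already junior to D, so the subordination agreement changes nothing.

D, B, C, E, A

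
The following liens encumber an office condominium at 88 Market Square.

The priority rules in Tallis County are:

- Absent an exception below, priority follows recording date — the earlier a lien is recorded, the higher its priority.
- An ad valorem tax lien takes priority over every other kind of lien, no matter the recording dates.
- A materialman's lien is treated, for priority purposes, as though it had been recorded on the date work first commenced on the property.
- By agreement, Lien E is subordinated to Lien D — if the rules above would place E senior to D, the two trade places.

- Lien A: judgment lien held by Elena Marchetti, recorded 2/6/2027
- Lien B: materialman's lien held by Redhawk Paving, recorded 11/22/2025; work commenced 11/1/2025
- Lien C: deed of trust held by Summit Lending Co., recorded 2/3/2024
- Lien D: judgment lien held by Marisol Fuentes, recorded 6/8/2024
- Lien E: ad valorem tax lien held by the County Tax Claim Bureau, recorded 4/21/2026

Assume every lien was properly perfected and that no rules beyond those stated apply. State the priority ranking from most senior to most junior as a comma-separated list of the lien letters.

Adjusting effective dates: B's effective date is 11/1/2025, when work began.
E is an ad valorem tax lien, so it outranks all other liens regardless of date.
The other liens, earliest effective date first: C (2/3/2024), D (6/8/2024), B (11/1/2025), A (2/6/2027).
The subordination applies — E was senior to D — so E and D swap.

D, C, E, B, A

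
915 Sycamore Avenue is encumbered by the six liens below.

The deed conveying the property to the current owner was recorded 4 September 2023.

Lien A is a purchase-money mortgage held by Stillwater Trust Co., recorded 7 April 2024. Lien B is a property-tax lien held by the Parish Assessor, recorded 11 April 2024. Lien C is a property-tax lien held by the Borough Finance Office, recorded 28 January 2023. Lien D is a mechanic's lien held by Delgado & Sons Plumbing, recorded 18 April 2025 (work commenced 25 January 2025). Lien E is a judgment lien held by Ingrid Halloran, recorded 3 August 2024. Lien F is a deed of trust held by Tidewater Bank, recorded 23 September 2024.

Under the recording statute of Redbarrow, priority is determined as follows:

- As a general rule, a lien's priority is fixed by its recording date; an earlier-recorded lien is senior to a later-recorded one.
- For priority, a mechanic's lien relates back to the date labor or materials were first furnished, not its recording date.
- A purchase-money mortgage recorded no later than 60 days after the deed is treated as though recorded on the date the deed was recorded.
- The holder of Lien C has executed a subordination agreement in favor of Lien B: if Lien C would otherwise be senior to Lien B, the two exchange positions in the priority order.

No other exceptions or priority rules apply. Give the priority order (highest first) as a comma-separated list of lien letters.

Effective dates after the stated exceptions: A was recorded 216 days after the deed, outside the 60-day window, so it keeps its recording date; D is treated as recorded 25 January 2025, the work-commencement date.
Sorted by effective date: C (28 January 2023), A (7 April 2024), B (11 April 2024), E (3 August 2024), F (23 September 2024), D (25 January 2025).
C would otherwise be senior to B, so under the subordination agreement C and B exchange positions.

B, A, C, E, F, D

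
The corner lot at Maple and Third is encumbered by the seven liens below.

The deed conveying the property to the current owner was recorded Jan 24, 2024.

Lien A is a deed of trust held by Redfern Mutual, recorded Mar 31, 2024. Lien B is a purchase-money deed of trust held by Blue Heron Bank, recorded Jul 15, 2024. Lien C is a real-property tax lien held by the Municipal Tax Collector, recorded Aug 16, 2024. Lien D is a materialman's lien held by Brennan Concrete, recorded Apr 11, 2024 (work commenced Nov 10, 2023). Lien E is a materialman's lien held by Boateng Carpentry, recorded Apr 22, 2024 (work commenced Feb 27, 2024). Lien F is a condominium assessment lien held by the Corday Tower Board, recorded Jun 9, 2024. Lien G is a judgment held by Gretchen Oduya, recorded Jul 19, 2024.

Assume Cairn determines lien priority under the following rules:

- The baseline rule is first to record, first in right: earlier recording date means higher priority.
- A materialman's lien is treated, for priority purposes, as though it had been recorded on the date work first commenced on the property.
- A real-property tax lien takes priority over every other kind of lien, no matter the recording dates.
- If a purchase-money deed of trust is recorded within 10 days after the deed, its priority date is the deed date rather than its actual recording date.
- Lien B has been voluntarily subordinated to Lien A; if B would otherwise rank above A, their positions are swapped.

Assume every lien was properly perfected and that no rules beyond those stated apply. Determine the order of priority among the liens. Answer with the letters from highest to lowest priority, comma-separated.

C, D, E, A, F, B, G

Effective dates: B was recorded 173 days after the deed — beyond 10 days — so no relation-back applies; D's effective date is Nov 10, 2023, when work began; E is treated as recorded Feb 27, 2024, the work-commencement date.
C is a real-property tax lien and takes priority over every other lien.
Among the remaining liens, by effective date: D (Nov 10, 2023), E (Feb 27, 2024), A (Mar 31, 2024), F (Jun 9, 2024), B (Jul 15, 2024), G (Jul 19, 2024).
Since B is not senior to A, the subordination leaves the order unchanged.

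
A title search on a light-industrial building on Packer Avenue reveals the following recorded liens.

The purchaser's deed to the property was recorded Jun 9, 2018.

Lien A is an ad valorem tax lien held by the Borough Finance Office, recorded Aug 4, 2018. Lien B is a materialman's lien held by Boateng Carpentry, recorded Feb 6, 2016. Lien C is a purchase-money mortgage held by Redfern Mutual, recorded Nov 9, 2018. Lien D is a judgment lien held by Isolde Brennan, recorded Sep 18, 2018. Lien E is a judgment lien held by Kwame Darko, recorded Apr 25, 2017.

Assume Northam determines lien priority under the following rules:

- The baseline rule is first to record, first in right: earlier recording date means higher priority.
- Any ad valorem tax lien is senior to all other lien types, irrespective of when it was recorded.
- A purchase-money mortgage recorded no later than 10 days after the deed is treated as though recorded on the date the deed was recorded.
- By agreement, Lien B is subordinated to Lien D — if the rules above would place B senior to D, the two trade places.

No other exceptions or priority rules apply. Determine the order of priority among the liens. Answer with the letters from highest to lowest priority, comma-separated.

Effective dates after the stated exceptions: C was recorded 153 days after the deed — beyond 10 days — so no relation-back applies.
A, as an ad valorem tax lien, has superpriority and ranks first.
Among the remaining liens, by effective date: B (Feb 6, 2016), E (Apr 25, 2017), D (Sep 18, 2018), C (Nov 9, 2018).
B would otherwise be senior to D, so under the subordination agreement B and D exchange positions.

A, D, E, B, C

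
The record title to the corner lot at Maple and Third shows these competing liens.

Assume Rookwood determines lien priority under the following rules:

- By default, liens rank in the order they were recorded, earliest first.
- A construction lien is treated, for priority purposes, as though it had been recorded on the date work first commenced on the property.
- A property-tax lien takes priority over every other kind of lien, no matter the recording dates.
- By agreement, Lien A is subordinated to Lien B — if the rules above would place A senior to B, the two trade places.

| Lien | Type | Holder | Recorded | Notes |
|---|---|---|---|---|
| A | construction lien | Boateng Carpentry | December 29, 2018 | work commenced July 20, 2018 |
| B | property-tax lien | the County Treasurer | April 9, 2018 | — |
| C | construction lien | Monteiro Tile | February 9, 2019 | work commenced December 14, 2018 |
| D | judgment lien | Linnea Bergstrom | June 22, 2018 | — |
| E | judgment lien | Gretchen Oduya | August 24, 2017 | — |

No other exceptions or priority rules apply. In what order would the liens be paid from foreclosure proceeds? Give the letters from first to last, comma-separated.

Effective dates after the stated exceptions: A's effective date is July 20, 2018, when work began; C is treated as recorded December 14, 2018, the work-commencement date.
B is a property-tax lien, so it outranks all other liens regardless of date.
Remaining liens by effective date: E (August 24, 2017), D (June 22, 2018), A (July 20, 2018), C (December 14, 2018).
A is already junior to B, so the subordination agreement changes nothing.

B, E, D, A, C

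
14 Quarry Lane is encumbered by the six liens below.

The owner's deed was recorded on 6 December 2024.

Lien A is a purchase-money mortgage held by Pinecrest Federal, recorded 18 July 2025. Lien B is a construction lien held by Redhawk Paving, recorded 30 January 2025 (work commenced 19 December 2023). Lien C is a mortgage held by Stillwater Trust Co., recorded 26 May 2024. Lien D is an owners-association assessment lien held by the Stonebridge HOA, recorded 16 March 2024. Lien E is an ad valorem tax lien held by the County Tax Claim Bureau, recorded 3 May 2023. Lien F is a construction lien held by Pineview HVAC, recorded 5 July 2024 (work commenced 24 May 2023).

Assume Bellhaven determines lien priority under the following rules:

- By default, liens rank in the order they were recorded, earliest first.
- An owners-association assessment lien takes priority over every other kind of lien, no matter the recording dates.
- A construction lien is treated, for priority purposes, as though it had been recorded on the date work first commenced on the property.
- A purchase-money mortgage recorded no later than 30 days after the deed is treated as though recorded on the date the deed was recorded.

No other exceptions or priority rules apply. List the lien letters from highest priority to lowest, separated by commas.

First, effective dates: A missed the 30-day window (224 days after the deed), so its recording date stands; B's effective date is 19 December 2023, when work began; F's effective date is 24 May 2023, when work began.
D is an owners-association assessment lien and takes priority over every other lien.
Remaining liens by effective date: E (3 May 2023), F (24 May 2023), B (19 December 2023), C (26 May 2024), A (18 July 2025).

D, E, F, B, C, A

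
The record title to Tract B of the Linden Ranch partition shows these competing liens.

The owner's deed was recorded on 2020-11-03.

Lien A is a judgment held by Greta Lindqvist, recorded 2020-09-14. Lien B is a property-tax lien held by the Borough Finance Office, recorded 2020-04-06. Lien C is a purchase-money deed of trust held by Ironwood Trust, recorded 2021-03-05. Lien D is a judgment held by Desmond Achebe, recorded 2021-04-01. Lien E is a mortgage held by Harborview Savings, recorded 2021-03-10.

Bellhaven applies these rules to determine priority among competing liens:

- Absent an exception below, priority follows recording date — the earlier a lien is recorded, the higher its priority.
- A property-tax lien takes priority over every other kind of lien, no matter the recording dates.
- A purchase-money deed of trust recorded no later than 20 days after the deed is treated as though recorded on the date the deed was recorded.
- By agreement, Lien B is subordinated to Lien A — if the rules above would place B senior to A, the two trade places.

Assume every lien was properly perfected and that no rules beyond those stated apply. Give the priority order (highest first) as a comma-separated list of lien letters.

Effective dates: C was recorded 122 days after the deed, outside the 20-day window, so it keeps its recording date.
B is a property-tax lien, so it outranks all other liens regardless of date.
Remaining liens by effective date: A (2020-09-14), C (2021-03-05), E (2021-03-10), D (2021-04-01).
Because B would otherwise rank above A, the subordination swaps them.

A, B, C, E, D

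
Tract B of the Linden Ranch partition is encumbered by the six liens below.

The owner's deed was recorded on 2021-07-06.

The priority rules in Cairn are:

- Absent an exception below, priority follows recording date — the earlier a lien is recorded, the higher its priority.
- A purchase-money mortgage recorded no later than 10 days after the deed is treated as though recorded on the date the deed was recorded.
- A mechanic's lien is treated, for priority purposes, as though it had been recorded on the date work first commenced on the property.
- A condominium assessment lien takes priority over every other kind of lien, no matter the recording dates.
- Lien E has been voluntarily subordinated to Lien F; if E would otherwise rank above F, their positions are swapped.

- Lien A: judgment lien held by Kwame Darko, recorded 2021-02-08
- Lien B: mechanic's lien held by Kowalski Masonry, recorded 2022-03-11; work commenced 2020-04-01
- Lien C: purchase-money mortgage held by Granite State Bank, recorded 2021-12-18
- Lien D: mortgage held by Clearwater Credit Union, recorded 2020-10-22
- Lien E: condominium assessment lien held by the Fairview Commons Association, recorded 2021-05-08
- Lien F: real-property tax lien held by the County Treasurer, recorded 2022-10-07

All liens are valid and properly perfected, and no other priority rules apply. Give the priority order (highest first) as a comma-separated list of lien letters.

F, B, D, A, C, E

Effective dates: B is treated as recorded 2020-04-01, the work-commencement date; C was recorded 165 days after the deed, outside the 10-day window, so it keeps its recording date.
As a condominium assessment lien, E is senior to every other lien.
Among the remaining liens, by effective date: B (2020-04-01), D (2020-10-22), A (2021-02-08), C (2021-12-18), F (2022-10-07).
E is senior to F before the subordination, so the two trade places.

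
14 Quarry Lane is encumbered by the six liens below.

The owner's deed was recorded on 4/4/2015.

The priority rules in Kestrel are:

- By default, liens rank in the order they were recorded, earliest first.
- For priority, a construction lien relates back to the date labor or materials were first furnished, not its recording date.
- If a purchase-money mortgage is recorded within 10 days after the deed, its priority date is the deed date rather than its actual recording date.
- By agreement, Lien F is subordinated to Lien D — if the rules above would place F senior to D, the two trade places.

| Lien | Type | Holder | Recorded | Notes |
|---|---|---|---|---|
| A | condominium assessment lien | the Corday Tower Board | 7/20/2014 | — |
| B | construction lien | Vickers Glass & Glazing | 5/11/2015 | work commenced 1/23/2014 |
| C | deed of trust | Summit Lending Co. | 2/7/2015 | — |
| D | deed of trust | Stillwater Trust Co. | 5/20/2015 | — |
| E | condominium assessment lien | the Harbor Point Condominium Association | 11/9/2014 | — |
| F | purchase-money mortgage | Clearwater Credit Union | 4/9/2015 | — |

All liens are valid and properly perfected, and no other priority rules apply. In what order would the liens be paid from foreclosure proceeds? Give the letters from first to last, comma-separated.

B, A, E, C, D, F

Effective dates after the stated exceptions: B is treated as recorded 1/23/2014, the work-commencement date; F relates back to the deed date 4/4/2015.
Sorted by effective date: B (1/23/2014), A (7/20/2014), E (11/9/2014), C (2/7/2015), F (4/4/2015), D (5/20/2015).
The subordination applies — F was senior to D — so F and D swap.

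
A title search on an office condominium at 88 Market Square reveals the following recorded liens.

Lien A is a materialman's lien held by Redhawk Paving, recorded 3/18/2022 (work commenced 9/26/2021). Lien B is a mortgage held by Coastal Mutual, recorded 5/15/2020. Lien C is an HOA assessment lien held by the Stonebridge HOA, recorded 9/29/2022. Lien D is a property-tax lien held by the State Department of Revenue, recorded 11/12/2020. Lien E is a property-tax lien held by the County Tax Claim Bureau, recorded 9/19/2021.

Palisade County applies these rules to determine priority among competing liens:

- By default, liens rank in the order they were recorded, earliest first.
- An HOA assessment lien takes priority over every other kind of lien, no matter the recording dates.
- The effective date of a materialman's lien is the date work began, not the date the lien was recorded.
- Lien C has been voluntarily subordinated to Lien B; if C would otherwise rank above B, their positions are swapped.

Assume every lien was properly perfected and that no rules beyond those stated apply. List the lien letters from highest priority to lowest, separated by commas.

Effective dates after the stated exceptions: A's effective date is 9/26/2021, when work began.
C is an HOA assessment lien, so it outranks all other liens regardless of date.
The other liens, earliest effective date first: B (5/15/2020), D (11/12/2020), E (9/19/2021), A (9/26/2021).
C is senior to B before the subordination, so the two trade places.

B, C, D, E, A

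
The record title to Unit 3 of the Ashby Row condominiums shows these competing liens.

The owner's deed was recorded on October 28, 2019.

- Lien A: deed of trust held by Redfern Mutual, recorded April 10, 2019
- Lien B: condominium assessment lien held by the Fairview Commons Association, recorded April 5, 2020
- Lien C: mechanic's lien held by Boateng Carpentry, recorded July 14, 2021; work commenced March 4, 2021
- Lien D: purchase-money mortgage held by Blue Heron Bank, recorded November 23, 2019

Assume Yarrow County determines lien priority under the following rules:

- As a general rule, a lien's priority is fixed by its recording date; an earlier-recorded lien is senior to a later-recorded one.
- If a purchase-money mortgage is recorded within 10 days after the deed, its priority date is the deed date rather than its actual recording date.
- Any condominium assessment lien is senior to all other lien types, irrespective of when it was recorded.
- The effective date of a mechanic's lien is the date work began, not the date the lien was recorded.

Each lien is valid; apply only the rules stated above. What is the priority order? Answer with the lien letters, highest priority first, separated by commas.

B, A, D, C

Effective dates: C's effective date is March 4, 2021, when work began; D was recorded 26 days after the deed, outside the 10-day window, so it keeps its recording date.
As a condominium assessment lien, B is senior to every other lien.
The other liens, earliest effective date first: A (April 10, 2019), D (November 23, 2019), C (March 4, 2021).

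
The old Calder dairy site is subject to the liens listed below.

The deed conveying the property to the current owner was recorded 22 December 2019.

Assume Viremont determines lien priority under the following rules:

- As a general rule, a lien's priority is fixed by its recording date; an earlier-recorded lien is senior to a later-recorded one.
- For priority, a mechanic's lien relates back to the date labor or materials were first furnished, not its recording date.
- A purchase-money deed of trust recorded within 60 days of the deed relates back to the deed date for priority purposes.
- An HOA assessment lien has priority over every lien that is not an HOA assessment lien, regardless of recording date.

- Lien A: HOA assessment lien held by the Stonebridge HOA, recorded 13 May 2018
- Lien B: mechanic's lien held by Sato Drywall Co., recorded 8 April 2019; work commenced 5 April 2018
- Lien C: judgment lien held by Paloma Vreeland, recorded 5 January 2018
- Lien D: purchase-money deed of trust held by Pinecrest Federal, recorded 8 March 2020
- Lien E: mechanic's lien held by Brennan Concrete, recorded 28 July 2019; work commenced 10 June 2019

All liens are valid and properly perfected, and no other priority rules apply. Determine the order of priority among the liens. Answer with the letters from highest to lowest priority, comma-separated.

A, C, B, E, D

Adjusting effective dates: B is treated as recorded 5 April 2018, the work-commencement date; D was recorded 77 days after the deed — beyond 60 days — so no relation-back applies; E is treated as recorded 10 June 2019, the work-commencement date.
A, as an HOA assessment lien, has superpriority and ranks first.
Remaining liens by effective date: C (5 January 2018), B (5 April 2018), E (10 June 2019), D (8 March 2020).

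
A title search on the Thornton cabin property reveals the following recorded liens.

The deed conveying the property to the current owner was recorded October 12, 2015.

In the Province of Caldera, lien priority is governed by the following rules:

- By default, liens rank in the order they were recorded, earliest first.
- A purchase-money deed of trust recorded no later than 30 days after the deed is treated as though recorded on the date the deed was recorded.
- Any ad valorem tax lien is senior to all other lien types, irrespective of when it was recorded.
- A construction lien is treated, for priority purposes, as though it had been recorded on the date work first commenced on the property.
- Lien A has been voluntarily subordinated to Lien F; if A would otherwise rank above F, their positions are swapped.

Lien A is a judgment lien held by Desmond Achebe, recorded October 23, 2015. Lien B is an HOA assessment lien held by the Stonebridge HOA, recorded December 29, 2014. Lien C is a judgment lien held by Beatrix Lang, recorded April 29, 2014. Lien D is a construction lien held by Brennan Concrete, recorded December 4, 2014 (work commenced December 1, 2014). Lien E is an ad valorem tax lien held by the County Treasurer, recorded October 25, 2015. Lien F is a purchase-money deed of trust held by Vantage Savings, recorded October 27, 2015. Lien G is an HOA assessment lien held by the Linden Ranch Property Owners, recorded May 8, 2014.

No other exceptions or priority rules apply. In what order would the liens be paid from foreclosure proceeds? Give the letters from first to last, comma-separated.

Adjusting effective dates: D's effective date is December 1, 2014, when work began; F's effective date is the deed date, October 12, 2015.
E, as an ad valorem tax lien, has superpriority and ranks first.
Ordering the rest by effective date: C (April 29, 2014), G (May 8, 2014), D (December 1, 2014), B (December 29, 2014), F (October 12, 2015), A (October 23, 2015).
Since A is not senior to F, the subordination leaves the order unchanged.

E, C, G, D, B, F, A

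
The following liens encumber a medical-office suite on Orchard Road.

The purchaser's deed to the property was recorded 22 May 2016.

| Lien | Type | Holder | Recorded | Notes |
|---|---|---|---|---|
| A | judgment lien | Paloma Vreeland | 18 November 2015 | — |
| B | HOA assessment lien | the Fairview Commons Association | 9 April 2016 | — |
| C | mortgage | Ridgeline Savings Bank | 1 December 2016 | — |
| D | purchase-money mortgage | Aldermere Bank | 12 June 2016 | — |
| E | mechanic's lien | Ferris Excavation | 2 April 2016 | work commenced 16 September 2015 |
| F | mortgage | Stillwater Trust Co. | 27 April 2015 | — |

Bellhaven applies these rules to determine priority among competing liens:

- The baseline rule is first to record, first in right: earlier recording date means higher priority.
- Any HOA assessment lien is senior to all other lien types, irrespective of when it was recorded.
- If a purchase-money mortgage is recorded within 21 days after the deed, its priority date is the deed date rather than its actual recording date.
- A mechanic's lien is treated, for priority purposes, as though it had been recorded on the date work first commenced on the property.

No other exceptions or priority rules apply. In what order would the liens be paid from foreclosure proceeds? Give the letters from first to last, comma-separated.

Effective dates after the stated exceptions: D relates back to the deed date 22 May 2016; E relates back to 16 September 2015 (work commenced).
B is an HOA assessment lien and takes priority over every other lien.
Ordering the rest by effective date: F (27 April 2015), E (16 September 2015), A (18 November 2015), D (22 May 2016), C (1 December 2016).

B, F, E, A, D, C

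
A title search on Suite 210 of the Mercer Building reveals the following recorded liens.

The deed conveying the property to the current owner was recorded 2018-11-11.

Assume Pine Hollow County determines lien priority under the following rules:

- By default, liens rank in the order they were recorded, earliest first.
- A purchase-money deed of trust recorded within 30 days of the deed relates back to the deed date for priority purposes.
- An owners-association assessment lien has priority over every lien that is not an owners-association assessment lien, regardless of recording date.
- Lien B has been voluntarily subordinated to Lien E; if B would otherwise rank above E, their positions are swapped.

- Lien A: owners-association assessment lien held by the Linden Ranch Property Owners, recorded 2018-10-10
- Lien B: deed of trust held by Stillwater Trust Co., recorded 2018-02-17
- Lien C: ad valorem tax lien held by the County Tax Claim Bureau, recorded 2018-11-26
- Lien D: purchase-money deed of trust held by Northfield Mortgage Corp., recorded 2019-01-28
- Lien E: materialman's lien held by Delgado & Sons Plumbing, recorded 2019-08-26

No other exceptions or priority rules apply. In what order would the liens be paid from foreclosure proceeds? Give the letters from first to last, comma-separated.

Adjusting effective dates: D missed the 30-day window (78 days after the deed), so its recording date stands.
As an owners-association assessment lien, A is senior to every other lien.
Remaining liens by effective date: B (2018-02-17), C (2018-11-26), D (2019-01-28), E (2019-08-26).
B would otherwise be senior to E, so under the subordination agreement B and E exchange positions.

A, E, C, D, B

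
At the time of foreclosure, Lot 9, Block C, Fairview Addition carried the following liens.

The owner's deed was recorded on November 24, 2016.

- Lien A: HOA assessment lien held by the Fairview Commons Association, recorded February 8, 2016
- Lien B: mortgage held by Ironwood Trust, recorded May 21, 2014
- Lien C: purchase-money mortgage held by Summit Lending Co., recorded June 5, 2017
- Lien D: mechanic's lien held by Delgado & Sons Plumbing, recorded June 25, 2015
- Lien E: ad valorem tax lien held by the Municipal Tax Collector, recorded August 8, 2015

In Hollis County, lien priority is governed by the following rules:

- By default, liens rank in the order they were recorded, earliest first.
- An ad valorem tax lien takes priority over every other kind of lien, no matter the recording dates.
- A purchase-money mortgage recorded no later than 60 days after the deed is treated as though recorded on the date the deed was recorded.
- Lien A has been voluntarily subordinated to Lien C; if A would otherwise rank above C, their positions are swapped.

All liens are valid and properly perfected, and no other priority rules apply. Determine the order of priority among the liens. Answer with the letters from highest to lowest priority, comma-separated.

E, B, D, C, A

First, effective dates: C was recorded 193 days after the deed — beyond 60 days — so no relation-back applies.
E is an ad valorem tax lien, so it outranks all other liens regardless of date.
Among the remaining liens, by effective date: B (May 21, 2014), D (June 25, 2015), A (February 8, 2016), C (June 5, 2017).
Because A would otherwise rank above C, the subordination swaps them.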